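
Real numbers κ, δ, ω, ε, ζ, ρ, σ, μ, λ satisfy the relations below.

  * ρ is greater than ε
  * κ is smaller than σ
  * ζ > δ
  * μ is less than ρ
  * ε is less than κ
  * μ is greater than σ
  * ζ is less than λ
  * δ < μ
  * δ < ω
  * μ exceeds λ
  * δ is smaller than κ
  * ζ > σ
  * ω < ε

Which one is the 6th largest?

κ

Chaining the given pairs: δ < ω < ε < κ < σ < ζ < λ < μ < ρ.
The 6th largest is κ.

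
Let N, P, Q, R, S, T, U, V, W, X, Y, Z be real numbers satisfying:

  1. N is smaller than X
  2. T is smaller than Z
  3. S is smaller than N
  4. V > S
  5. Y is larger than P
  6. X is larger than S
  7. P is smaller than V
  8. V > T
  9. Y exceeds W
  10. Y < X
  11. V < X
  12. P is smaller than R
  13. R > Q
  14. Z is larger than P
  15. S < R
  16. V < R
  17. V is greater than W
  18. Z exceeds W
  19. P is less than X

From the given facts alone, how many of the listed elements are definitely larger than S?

4

Directly above S: V, N, X, R.
No other element is forced above S by the given relations, so the count is 4.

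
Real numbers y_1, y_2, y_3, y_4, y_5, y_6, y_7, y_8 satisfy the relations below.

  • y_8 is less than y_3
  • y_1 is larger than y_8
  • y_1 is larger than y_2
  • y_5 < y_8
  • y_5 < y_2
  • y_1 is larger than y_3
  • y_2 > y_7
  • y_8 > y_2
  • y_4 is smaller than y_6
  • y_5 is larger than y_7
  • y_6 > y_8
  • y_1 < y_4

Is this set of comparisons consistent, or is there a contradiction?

The single ordering y_7 < y_5 < y_2 < y_8 < y_3 < y_1 < y_4 < y_6 satisfies every listed relation, so no contradiction arises.

consistent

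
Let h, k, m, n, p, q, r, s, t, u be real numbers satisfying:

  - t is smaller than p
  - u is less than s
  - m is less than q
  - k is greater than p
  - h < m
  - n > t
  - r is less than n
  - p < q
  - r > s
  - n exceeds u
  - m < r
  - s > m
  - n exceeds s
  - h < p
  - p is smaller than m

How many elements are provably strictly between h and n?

4

The relations place h below n. An element lies strictly between them when it is forced above h and also forced below n.
Above h: {p, k, m, s, r, q}. Below n: {t, p, u, m, s, r}.
Intersection: {p, m, s, r} — 4.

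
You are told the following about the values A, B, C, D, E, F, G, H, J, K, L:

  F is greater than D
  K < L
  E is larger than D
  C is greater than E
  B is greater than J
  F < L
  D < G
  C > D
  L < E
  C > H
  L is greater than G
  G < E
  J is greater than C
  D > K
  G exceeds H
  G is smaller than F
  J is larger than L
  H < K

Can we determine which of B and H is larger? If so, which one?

H < K and K < D give H < D.
With D < G: H < K < D < G.
Then G < F extends the chain to F.
Then F < L extends the chain to L.
With L < E: H < K < D < G < F < L < E.
With E < C: H < K < D < G < F < L < E < C.
With C < J: H < K < D < G < F < L < E < C < J.
Then J < B extends the chain to B.
So B is larger.

B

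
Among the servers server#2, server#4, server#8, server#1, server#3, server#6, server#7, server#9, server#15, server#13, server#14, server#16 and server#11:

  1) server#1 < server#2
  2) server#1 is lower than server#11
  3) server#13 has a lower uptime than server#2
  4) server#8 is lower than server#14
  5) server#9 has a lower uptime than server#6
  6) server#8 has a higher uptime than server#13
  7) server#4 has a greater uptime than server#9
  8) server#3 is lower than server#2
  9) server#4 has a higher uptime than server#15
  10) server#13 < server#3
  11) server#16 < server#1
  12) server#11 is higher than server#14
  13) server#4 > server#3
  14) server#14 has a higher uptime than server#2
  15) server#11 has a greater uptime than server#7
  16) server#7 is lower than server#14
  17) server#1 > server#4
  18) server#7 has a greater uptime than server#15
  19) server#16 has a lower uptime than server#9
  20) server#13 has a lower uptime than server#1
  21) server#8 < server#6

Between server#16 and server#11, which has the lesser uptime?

server#16

Link the given pairs in sequence: server#16 < server#9; server#9 < server#4; server#4 < server#1; server#1 < server#2; server#2 < server#14; server#14 < server#11.
Together: server#16 < server#9 < server#4 < server#1 < server#2 < server#14 < server#11.
So server#16 < server#11; server#16 is the lower of the two.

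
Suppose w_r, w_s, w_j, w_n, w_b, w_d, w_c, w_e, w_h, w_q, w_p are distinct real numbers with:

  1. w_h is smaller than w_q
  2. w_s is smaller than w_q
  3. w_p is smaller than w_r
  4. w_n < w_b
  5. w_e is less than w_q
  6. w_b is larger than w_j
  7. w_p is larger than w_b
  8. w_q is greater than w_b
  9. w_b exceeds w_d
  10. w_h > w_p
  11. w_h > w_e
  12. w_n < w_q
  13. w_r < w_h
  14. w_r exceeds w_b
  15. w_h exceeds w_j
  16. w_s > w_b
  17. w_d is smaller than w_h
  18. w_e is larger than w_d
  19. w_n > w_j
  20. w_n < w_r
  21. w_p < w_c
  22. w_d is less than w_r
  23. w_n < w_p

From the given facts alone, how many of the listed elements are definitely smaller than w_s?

Directly below w_s: w_b.
One step further: w_j, w_d, w_n (4 so far).
No other element is forced below w_s by the given relations, so the count is 4.

4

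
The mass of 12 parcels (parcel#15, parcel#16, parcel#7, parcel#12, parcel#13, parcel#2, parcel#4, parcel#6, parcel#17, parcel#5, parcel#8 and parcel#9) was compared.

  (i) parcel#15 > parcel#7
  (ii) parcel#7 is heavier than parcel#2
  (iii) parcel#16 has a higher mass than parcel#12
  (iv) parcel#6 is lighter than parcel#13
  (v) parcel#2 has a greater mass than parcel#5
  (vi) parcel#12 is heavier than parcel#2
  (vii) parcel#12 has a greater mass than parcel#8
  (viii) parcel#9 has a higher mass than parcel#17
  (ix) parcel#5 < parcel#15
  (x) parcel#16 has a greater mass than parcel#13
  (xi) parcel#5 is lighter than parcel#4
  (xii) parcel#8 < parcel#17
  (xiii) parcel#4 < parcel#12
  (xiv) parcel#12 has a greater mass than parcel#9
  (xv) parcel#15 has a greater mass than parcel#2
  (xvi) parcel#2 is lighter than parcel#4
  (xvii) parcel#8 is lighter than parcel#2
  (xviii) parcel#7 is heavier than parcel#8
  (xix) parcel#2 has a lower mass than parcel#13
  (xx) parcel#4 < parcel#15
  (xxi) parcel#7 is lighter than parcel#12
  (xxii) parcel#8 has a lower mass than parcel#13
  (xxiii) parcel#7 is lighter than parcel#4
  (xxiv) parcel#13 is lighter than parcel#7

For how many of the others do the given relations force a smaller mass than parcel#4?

6

From parcel#4 the given relations immediately reach parcel#5, parcel#2, parcel#7.
From those, parcel#8, parcel#13 — 5 in total.
From those, parcel#6 — 6 in total.
Nothing else is reachable below parcel#4; 6 in all.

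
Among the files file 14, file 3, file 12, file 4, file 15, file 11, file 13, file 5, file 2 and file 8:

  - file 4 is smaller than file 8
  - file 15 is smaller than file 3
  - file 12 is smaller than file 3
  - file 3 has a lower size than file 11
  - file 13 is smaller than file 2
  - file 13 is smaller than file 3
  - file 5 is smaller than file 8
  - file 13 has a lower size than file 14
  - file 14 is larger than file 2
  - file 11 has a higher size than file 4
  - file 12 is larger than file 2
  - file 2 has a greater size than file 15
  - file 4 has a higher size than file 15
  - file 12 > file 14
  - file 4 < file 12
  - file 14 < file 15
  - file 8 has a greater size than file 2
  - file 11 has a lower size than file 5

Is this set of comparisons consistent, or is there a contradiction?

Chaining the given relations yields file 2 < file 14 < file 15, so file 2 < file 15. But one relation states file 15 < file 2. These cannot both hold.

inconsistent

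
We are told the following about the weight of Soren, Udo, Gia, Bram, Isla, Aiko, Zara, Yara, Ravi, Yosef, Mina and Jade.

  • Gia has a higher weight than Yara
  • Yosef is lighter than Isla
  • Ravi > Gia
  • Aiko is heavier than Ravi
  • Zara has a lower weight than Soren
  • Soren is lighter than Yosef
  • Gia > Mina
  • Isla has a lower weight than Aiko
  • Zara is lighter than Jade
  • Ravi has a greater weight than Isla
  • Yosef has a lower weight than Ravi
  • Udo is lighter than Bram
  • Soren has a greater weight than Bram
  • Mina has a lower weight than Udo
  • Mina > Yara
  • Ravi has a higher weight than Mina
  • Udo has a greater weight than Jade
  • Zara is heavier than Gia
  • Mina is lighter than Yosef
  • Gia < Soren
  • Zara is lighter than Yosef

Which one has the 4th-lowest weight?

The consecutive relations fix a unique order: Yara < Mina < Gia < Zara < Jade < Udo < Bram < Soren < Yosef < Isla < Ravi < Aiko.
Counting 4 from the smallest end gives Zara.

Zara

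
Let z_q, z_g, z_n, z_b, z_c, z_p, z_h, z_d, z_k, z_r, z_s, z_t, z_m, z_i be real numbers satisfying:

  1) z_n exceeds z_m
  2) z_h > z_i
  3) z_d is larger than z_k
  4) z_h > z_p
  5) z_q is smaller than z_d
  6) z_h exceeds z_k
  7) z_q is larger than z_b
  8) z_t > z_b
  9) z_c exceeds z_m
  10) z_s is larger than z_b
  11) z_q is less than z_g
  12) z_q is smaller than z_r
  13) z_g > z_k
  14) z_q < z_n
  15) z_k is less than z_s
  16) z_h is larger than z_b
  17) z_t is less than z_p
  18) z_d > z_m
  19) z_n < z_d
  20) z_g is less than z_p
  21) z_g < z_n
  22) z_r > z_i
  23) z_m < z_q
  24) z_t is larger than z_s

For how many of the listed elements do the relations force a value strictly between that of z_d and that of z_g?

1

The relations place z_g below z_d. An element lies strictly between them when it is forced above z_g and also forced below z_d.
Above z_g: {z_n, z_p, z_h}. Below z_d: {z_m, z_b, z_k, z_q, z_n}.
Intersection: {z_n} — 1.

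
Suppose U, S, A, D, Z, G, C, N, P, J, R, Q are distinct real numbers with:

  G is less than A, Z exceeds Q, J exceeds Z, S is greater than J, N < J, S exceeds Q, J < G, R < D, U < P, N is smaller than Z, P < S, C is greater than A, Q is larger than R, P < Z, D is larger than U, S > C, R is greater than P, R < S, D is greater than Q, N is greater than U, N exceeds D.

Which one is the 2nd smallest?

Chaining the given pairs: U < P < R < Q < D < N < Z < J < G < A < C < S.
Counting 2 from the smallest end gives P.

P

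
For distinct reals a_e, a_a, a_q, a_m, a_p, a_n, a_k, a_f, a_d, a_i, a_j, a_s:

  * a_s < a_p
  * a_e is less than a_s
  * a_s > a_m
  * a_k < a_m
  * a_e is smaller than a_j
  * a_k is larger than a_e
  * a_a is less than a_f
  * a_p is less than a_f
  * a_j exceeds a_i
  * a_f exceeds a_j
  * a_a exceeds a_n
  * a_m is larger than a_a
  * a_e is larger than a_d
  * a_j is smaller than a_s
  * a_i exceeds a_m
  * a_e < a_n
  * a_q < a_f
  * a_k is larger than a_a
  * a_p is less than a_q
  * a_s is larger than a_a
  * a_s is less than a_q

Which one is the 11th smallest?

a_q

The consecutive relations fix a unique order: a_d < a_e < a_n < a_a < a_k < a_m < a_i < a_j < a_s < a_p < a_q < a_f.
Counting 11 from the smallest end gives a_q.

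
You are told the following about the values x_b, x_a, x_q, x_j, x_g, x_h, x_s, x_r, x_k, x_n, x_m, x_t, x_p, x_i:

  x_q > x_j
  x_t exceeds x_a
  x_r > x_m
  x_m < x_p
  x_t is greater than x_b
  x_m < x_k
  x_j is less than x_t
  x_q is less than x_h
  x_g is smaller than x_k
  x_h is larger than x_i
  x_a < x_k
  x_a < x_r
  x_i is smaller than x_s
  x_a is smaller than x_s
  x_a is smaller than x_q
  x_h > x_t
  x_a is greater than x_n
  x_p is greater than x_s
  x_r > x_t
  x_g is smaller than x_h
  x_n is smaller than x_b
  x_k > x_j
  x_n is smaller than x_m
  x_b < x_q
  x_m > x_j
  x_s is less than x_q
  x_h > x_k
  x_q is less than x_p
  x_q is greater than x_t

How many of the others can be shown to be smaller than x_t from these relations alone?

4

The elements the relations force below x_t are x_n, x_b, x_a, x_j — no chain reaches any other.
That is 4.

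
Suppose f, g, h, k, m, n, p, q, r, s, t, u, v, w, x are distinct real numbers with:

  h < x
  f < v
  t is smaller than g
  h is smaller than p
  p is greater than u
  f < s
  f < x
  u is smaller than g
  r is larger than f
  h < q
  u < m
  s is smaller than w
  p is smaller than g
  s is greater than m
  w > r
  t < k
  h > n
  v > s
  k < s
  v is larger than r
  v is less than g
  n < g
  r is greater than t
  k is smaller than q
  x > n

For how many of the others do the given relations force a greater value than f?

The elements the relations force above f are s, r, x, v, w, g — no chain reaches any other.
That is 6.

6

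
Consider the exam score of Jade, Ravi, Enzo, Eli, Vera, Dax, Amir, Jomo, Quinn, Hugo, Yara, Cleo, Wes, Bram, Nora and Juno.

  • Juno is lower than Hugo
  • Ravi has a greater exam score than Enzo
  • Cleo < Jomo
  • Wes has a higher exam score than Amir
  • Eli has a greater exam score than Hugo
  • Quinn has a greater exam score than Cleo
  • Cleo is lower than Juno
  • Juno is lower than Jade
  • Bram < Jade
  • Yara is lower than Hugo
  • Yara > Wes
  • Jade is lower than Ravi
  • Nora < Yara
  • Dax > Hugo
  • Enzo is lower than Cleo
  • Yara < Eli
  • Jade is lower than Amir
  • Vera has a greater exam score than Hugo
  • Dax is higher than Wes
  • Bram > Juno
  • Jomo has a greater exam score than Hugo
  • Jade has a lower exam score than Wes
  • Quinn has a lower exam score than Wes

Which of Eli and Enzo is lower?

Enzo

Chaining the given relations: Enzo < Cleo < Juno < Bram < Jade < Amir < Wes < Yara < Hugo < Eli.
So Enzo < Eli; Enzo is the lower of the two.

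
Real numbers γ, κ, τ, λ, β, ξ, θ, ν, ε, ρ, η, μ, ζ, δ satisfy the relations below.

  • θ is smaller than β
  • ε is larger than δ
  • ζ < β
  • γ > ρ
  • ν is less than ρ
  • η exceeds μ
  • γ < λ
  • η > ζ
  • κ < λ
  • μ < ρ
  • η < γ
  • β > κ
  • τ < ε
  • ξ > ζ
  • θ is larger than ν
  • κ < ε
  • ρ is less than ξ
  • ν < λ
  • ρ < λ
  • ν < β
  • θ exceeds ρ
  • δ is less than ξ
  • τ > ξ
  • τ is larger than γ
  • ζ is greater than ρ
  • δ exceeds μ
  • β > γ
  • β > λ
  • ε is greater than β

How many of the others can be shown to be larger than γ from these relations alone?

4

Directly above γ: λ, β, τ.
One step further: ε (4 so far).
Nothing else is reachable above γ; 4 in all.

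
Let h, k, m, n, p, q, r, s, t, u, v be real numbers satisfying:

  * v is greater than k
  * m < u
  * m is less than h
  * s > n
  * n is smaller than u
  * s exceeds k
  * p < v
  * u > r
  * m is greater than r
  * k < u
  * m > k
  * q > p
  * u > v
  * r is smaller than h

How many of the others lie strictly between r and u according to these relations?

The relations place r below u. An element lies strictly between them when it is forced above r and also forced below u.
Above r: {m, h}. Below u: {n, k, p, v, m}.
Intersection: {m} — 1.

1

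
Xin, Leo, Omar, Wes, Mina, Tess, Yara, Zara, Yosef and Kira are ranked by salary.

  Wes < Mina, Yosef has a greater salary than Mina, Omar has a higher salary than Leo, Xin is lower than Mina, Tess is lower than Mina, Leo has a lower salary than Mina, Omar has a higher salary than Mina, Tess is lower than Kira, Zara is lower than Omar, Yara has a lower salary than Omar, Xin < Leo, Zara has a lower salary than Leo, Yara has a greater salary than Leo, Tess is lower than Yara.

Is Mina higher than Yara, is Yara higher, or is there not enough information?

undetermined

Following every chain through Yara: above Yara we get Omar; below Yara we get Tess, Xin, Zara, Leo.
Mina is not reached, and no chain runs the other way from Mina to Yara.
So the given relations leave the order of Yara and Mina undetermined.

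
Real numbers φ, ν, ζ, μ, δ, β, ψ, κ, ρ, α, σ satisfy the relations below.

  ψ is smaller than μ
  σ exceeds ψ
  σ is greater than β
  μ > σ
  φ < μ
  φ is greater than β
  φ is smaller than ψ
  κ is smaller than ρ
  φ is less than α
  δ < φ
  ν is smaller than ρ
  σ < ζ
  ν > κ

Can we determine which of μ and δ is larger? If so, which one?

μ

δ < φ and φ < ψ give δ < ψ.
Then ψ < σ extends the chain to σ.
Then σ < μ extends the chain to μ.
So μ is larger.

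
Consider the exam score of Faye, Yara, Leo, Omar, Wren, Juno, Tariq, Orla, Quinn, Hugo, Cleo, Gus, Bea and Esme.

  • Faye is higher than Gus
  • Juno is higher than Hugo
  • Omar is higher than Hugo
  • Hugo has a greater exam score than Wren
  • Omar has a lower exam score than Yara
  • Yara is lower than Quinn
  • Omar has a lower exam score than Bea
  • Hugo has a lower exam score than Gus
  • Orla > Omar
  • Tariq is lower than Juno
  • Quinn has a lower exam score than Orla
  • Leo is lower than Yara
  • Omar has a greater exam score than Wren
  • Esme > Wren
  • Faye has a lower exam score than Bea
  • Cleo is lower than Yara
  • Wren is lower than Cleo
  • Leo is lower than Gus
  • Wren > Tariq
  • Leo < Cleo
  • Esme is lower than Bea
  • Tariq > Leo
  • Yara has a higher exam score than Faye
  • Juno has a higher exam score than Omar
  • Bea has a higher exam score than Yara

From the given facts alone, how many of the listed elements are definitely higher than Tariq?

Directly above Tariq: Wren, Juno.
One step further: Esme, Hugo, Cleo, Omar (6 so far).
One step further: Gus, Yara, Orla, Bea (10 so far).
One step further: Faye, Quinn (12 so far).
No other element is forced above Tariq by the given relations, so the count is 12.

12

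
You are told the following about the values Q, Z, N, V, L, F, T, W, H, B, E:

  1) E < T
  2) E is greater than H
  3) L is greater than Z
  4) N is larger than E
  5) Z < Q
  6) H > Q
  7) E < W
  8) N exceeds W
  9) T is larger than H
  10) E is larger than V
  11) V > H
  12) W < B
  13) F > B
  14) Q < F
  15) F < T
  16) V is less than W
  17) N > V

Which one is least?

Q is not least since Z < Q; H is not least since Q < H; L is not least since Z < L; V is not least since H < V; E is not least since V < E; W is not least since V < W; B is not least since W < B; N is not least since E < N; F is not least since B < F; T is not least since F < T.
Only Z has nothing below it, so Z is the least.

Z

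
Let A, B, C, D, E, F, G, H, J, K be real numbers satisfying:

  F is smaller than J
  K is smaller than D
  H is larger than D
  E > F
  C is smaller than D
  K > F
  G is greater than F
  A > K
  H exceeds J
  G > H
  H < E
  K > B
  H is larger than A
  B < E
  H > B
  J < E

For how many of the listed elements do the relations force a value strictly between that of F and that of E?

5

Chaining upward from F reaches: J, K, A, D, H, G.
Chaining downward from E reaches: C, B, J, K, A, D, H.
Strictly between F and E are those in both lists: J, K, A, D, H — 5 elements.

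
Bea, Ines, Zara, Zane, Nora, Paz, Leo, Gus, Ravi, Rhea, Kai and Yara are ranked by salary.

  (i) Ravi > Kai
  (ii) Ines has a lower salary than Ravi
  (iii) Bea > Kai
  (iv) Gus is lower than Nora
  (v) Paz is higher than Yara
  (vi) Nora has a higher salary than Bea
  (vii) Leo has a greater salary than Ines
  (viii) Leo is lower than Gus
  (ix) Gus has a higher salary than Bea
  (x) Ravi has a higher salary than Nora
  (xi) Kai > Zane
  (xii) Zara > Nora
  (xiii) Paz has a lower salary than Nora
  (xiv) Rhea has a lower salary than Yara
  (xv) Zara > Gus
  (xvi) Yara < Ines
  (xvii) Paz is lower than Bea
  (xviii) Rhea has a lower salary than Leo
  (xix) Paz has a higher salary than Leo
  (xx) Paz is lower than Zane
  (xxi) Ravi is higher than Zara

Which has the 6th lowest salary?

Zane

Chaining the given pairs: Rhea < Yara < Ines < Leo < Paz < Zane < Kai < Bea < Gus < Nora < Zara < Ravi.
The 6th smallest is Zane.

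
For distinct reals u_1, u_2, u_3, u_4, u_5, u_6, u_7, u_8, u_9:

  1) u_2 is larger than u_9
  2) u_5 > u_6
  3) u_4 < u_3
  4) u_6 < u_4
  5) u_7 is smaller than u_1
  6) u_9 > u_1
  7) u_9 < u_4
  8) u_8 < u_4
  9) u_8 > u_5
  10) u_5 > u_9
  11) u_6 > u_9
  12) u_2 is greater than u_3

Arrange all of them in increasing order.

Nothing is placed below u_7, so it is least; from there u_7 < u_1; u_1 < u_9; u_9 < u_6; u_6 < u_5; u_5 < u_8; u_8 < u_4; u_4 < u_3; u_3 < u_2, each given directly.

u_7 < u_1 < u_9 < u_6 < u_5 < u_8 < u_4 < u_3 < u_2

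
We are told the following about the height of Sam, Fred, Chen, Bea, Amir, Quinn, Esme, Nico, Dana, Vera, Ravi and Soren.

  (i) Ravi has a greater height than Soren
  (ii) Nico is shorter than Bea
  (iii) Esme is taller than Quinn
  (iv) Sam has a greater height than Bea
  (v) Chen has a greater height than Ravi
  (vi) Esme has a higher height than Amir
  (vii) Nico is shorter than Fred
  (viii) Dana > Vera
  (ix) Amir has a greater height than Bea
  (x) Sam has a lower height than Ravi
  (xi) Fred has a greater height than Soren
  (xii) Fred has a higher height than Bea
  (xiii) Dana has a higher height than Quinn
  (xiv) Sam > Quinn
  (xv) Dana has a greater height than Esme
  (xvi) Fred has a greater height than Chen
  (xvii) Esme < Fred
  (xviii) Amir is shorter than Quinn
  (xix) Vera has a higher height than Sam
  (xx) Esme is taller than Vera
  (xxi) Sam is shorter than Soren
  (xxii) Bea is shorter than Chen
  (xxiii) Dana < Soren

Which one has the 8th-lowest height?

Dana

The consecutive relations fix a unique order: Nico < Bea < Amir < Quinn < Sam < Vera < Esme < Dana < Soren < Ravi < Chen < Fred.
Counting 8 from the smallest end gives Dana.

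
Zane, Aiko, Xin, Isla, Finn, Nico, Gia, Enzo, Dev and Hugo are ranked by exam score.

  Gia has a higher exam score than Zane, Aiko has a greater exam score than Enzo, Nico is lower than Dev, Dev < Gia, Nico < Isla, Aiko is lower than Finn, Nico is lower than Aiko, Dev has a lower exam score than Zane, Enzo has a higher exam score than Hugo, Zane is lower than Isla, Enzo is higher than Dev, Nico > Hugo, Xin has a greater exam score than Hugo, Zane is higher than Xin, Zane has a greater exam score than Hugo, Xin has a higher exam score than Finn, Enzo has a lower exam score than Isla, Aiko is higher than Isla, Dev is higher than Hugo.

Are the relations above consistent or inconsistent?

Chaining the given relations yields Isla < Aiko < Finn < Xin < Zane, so Isla < Zane. But one relation states Zane < Isla. These cannot both hold.

inconsistent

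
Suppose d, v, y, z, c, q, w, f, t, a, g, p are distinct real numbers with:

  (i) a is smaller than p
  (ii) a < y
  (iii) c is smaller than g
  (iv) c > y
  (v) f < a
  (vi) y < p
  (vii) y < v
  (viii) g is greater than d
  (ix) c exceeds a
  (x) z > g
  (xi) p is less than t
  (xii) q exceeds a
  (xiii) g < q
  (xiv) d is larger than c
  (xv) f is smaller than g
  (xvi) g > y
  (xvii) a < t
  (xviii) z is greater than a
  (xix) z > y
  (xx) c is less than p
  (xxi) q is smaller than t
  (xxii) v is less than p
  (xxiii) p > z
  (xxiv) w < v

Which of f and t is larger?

The relevant relations are f < a; a < y; y < c; c < d; d < g; g < z; z < p; p < t.
Together: f < a < y < c < d < g < z < p < t.
So f < t; t is the larger of the two.

t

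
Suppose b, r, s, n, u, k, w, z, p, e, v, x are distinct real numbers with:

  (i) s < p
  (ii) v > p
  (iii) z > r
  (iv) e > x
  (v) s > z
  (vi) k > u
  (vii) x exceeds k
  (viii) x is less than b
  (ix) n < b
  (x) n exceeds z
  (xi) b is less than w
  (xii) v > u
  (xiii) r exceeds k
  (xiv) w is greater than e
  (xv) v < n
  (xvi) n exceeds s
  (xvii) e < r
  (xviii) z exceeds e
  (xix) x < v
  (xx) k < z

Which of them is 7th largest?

z

The consecutive relations fix a unique order: u < k < x < e < r < z < s < p < v < n < b < w.
The 7th largest is z.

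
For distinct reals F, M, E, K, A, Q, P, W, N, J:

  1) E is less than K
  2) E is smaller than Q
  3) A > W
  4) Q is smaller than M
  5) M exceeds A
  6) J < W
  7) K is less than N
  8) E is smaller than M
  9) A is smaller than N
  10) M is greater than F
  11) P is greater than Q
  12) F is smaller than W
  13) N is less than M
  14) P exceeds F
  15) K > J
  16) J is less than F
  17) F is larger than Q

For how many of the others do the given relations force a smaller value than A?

5

From A the given relations immediately reach W.
From those, J, F — 3 in total.
From those, Q — 4 in total.
From those, E — 5 in total.
Nothing else is reachable below A; 5 in all.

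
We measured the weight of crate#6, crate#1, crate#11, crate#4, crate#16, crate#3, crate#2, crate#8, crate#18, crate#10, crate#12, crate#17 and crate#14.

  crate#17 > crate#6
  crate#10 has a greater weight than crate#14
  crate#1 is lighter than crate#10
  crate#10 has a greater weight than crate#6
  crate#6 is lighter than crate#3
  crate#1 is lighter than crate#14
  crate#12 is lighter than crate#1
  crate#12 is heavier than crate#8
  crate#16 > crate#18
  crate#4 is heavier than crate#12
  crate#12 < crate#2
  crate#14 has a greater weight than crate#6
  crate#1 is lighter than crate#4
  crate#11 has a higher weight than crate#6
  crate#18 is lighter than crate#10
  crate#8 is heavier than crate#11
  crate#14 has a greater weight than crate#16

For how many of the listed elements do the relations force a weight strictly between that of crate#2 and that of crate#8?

The relations place crate#8 below crate#2. An element lies strictly between them when it is forced above crate#8 and also forced below crate#2.
Above crate#8: {crate#12, crate#1, crate#14, crate#4, crate#10}. Below crate#2: {crate#6, crate#11, crate#12}.
Intersection: {crate#12} — 1.

1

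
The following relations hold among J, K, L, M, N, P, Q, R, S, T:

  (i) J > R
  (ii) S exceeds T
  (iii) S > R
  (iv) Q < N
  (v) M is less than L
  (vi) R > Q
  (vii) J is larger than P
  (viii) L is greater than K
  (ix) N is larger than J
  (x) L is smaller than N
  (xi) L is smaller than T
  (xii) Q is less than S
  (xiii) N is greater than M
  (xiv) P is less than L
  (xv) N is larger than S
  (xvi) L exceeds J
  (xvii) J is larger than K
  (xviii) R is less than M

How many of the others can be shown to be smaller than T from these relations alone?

Directly below T: L.
One step further: P, M, K, J (5 so far).
One step further: R (6 so far).
One step further: Q (7 so far).
Nothing else is reachable below T; 7 in all.

7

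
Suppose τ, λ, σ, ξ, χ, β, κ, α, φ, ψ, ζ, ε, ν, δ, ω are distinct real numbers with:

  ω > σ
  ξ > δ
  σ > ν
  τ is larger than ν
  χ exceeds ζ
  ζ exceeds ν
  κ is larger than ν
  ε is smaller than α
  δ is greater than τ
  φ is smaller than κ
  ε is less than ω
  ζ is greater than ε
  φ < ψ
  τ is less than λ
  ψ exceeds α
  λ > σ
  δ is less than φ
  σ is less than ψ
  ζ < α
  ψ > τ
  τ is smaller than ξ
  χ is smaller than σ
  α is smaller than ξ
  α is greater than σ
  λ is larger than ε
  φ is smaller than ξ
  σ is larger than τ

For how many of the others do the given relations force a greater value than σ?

5

The elements the relations force above σ are λ, α, ω, ψ, ξ — no chain reaches any other.
That is 5.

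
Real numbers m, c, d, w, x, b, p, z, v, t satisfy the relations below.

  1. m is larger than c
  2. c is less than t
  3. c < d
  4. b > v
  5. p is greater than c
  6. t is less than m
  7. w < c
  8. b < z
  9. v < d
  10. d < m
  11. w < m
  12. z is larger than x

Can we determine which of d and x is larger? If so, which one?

Following every chain through x: above x we get z.
d is not reached, and no chain runs the other way from d to x.
So the given relations leave the order of x and d undetermined.

undetermined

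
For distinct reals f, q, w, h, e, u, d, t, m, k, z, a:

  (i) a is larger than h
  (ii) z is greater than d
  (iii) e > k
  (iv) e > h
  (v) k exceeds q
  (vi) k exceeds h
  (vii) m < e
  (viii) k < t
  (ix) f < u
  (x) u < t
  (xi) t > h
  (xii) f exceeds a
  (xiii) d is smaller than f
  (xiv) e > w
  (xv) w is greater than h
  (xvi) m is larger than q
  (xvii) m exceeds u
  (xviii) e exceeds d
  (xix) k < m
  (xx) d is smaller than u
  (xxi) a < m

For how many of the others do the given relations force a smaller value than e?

From e the given relations immediately reach h, d, k, m, w.
From those, a, u, q — 8 in total.
From those, f — 9 in total.
Nothing else is reachable below e; 9 in all.

9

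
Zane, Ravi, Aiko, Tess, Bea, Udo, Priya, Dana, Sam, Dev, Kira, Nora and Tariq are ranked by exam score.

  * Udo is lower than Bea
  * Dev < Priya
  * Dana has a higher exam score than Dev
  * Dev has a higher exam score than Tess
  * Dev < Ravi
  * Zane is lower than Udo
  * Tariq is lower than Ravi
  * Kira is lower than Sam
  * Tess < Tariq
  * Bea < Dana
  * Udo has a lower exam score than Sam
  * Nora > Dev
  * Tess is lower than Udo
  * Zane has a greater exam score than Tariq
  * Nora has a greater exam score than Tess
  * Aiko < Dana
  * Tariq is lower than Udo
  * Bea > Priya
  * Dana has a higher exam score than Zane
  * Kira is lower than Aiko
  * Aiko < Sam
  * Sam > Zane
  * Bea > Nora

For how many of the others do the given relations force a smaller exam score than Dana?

10

From Dana the given relations immediately reach Dev, Aiko, Zane, Bea.
From those, Tess, Tariq, Kira, Priya, Udo, Nora — 10 in total.
Nothing else is reachable below Dana; 10 in all.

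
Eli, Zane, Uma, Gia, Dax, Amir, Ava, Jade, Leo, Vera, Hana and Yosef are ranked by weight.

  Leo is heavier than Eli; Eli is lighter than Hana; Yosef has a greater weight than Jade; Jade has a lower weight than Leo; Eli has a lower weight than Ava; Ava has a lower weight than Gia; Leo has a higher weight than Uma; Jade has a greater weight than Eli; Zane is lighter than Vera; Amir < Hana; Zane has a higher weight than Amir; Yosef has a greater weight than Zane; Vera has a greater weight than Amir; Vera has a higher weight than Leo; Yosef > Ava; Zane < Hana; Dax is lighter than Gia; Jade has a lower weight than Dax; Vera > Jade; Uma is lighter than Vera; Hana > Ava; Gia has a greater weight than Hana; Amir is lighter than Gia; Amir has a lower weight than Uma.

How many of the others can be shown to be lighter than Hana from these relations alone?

Directly below Hana: Eli, Amir, Ava, Zane.
Nothing else is reachable below Hana; 4 in all.

4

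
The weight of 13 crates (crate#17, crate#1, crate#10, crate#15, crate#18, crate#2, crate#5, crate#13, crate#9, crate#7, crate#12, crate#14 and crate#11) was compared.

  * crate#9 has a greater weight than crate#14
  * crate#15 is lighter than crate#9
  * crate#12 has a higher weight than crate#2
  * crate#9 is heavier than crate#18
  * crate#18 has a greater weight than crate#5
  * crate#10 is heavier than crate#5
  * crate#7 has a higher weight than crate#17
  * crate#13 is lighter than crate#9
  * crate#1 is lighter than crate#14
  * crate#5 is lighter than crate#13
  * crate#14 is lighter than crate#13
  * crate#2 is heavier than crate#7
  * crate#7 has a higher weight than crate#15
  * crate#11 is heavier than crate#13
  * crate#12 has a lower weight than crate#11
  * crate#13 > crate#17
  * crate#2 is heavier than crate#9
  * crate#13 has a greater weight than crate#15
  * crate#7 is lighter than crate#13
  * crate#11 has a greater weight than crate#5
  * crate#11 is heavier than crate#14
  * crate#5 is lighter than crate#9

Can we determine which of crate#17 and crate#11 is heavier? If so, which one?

Following the relations from crate#17: crate#17 < crate#7 < crate#13 < crate#9 < crate#2 < crate#12 < crate#11.
So crate#11 is heavier.

crate#11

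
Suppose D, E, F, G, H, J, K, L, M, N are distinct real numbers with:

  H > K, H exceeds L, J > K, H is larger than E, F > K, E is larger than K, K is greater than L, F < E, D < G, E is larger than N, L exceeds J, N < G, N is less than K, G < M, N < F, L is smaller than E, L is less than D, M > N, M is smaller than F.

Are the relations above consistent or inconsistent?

Chaining the given relations yields K < J < L, so K < L. But one relation states L < K. These cannot both hold.

inconsistent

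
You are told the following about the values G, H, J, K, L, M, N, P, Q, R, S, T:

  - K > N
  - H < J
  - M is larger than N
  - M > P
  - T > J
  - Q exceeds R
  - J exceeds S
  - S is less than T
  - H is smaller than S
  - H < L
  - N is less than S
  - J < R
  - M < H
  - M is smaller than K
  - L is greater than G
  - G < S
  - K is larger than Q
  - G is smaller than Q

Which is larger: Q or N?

Q

N < M and M < H give N < H.
With H < J: N < M < H < J.
With J < R: N < M < H < J < R.
Then R < Q extends the chain to Q.
So N < Q; Q is the larger of the two.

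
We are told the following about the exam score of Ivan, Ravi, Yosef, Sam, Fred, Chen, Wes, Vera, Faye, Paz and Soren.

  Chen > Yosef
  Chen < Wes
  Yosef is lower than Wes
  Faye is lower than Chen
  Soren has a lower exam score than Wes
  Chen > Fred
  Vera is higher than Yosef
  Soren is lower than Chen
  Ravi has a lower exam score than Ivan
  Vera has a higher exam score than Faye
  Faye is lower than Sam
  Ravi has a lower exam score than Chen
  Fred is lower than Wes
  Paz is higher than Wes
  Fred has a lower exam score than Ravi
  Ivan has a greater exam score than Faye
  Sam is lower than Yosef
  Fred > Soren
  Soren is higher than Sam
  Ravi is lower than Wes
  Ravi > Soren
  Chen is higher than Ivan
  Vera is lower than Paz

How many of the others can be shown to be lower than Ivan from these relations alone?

5

The elements the relations force below Ivan are Faye, Sam, Soren, Fred, Ravi — no chain reaches any other.
That is 5.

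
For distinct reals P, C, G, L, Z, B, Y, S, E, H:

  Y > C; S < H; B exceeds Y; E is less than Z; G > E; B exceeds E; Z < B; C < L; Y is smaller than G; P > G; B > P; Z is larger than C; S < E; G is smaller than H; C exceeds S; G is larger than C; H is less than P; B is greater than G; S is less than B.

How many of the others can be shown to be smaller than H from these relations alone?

From H the given relations immediately reach S, G.
From those, E, C, Y — 5 in total.
Nothing else is reachable below H; 5 in all.

5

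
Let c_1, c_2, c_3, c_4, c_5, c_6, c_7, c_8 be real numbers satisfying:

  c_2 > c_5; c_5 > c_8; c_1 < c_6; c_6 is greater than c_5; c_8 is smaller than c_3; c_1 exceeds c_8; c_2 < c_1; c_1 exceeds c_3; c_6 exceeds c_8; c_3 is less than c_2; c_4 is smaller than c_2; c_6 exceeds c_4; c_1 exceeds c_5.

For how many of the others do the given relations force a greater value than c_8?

5

Directly above c_8: c_3, c_5, c_1, c_6.
One step further: c_2 (5 so far).
No other element is forced above c_8 by the given relations, so the count is 5.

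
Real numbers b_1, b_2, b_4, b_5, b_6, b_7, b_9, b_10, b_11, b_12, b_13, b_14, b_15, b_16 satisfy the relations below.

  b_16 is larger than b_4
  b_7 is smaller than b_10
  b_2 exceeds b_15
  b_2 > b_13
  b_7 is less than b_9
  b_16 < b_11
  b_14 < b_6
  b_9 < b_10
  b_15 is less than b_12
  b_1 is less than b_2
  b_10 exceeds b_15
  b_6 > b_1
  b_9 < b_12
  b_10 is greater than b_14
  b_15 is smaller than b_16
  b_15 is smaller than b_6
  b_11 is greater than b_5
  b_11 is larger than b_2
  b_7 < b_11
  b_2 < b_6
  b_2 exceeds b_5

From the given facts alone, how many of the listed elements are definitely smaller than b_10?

4

The elements the relations force below b_10 are b_7, b_9, b_15, b_14 — no chain reaches any other.
That is 4.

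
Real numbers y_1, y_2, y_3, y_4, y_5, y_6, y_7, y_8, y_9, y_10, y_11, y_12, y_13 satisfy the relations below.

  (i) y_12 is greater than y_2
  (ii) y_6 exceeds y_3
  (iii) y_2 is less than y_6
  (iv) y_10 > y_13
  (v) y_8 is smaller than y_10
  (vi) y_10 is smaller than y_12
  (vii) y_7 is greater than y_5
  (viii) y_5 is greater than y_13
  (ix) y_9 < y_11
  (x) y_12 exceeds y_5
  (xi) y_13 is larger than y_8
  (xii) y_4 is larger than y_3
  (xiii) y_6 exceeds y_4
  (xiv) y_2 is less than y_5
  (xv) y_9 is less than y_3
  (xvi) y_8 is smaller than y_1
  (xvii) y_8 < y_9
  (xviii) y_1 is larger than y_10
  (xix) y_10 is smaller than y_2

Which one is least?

y_8

y_13 is not least since y_8 < y_13; y_10 is not least since y_8 < y_10; y_9 is not least since y_8 < y_9; y_3 is not least since y_9 < y_3; y_2 is not least since y_10 < y_2; y_4 is not least since y_3 < y_4; y_5 is not least since y_2 < y_5; y_6 is not least since y_4 < y_6; y_1 is not least since y_8 < y_1; y_12 is not least since y_2 < y_12; y_11 is not least since y_9 < y_11; y_7 is not least since y_5 < y_7.
Only y_8 has nothing below it, so y_8 is the least.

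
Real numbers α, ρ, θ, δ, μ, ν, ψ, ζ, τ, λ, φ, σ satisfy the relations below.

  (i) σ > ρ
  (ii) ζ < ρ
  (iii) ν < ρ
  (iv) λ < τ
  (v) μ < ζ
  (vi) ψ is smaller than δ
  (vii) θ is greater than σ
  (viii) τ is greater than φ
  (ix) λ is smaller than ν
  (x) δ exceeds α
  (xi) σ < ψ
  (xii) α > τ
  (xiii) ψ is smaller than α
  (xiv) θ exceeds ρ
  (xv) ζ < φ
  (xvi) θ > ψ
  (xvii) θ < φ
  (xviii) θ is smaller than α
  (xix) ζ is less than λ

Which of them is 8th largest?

ρ

The consecutive relations fix a unique order: μ < ζ < λ < ν < ρ < σ < ψ < θ < φ < τ < α < δ.
Counting 8 from the largest end gives ρ.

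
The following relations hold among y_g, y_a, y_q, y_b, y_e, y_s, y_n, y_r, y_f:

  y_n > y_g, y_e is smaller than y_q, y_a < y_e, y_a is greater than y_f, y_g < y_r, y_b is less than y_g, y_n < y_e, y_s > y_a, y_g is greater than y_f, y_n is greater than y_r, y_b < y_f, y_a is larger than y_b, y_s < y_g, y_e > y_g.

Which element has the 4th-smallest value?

y_s

Piecing the relations together gives one ordering: y_b < y_f < y_a < y_s < y_g < y_r < y_n < y_e < y_q.
Counting 4 from the smallest end gives y_s.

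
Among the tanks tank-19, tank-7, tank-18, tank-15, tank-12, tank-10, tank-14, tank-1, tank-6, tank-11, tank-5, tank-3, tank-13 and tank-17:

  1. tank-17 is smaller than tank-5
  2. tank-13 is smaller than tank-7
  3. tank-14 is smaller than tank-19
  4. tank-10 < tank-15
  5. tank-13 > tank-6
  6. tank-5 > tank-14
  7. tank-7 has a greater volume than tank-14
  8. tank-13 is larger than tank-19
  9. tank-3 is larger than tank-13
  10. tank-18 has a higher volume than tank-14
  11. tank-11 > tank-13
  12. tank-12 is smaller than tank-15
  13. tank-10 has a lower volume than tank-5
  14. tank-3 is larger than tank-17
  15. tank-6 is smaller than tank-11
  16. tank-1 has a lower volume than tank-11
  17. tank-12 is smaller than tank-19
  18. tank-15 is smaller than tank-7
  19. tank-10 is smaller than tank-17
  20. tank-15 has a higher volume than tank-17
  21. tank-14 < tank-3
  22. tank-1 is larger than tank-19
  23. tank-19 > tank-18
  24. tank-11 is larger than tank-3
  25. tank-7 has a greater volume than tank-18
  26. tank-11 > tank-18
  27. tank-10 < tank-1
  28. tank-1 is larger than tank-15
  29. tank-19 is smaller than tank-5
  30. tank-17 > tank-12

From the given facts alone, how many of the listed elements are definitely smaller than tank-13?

5

Directly below tank-13: tank-19, tank-6.
One step further: tank-12, tank-14, tank-18 (5 so far).
Nothing else is reachable below tank-13; 5 in all.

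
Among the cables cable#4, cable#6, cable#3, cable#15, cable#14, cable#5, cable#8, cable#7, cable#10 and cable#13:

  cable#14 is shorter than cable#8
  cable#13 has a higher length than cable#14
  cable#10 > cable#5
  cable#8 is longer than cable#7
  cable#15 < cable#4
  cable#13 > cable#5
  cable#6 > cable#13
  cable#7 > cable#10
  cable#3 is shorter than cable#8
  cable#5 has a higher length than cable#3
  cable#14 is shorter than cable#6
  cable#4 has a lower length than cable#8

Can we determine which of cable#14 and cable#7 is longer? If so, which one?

Following every chain through cable#14: above cable#14 we get cable#13, cable#6, cable#8.
cable#7 is not reached, and no chain runs the other way from cable#7 to cable#14.
So the given relations leave the order of cable#14 and cable#7 undetermined.

undetermined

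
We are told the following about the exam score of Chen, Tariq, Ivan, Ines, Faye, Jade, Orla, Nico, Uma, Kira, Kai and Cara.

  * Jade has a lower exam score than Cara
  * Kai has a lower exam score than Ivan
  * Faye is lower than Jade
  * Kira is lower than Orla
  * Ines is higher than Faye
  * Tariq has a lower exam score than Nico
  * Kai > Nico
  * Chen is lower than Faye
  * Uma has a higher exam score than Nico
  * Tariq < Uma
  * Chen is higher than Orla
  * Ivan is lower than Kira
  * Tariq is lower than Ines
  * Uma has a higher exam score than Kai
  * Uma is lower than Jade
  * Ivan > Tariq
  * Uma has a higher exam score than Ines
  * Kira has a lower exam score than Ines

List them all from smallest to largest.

Tariq < Nico < Kai < Ivan < Kira < Orla < Chen < Faye < Ines < Uma < Jade < Cara

Nothing is placed below Tariq, so it is least; from there Tariq < Nico; Nico < Kai; Kai < Ivan; Ivan < Kira; Kira < Orla; Orla < Chen; Chen < Faye; Faye < Ines; Ines < Uma; Uma < Jade; Jade < Cara, each given directly.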